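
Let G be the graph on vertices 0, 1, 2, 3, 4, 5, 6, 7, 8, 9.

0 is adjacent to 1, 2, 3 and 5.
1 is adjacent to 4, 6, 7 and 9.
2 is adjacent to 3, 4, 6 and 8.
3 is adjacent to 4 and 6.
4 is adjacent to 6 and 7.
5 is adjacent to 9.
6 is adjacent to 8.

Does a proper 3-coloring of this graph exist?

2, 3, 4, 6 are pairwise adjacent (a clique of size 4), so at least 4 colors are needed.
So 3 colors are not enough.

No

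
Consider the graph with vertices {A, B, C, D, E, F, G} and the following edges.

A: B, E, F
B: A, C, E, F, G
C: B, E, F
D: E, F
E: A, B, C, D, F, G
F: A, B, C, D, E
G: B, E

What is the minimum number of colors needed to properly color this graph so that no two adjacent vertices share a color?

B, C, E, F form a clique, so at least 4 colors are needed.
4 colors suffice: A=4, B=2, C=4, D=2, E=1, F=3, G=3. No two adjacent vertices share a color.

4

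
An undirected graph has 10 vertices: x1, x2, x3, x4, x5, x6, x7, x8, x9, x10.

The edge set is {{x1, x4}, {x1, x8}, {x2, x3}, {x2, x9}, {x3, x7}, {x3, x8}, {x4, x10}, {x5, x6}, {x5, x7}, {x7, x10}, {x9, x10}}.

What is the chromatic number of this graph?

3

The cycle x2-x9-x10-x7-x3-x2 has odd length 5, so it cannot be 2-colored; at least 3 colors are needed.
A valid assignment using 3 colors: x1=red, x2=blue, x3=red, x4=blue, x5=red, x6=blue, x7=blue, x8=blue, x9=green, x10=red. Every edge joins two different colors.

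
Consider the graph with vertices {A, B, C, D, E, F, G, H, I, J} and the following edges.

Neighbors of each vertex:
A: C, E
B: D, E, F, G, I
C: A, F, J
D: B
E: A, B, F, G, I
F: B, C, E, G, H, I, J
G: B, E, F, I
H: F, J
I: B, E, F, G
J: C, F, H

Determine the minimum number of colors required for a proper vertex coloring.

B, E, F, G, I form a clique, so at least 5 colors are needed.
One proper 5-coloring: A=1, B=3, C=2, D=1, E=2, F=1, G=4, H=2, I=5, J=3. Each edge has distinct colors on its endpoints.

5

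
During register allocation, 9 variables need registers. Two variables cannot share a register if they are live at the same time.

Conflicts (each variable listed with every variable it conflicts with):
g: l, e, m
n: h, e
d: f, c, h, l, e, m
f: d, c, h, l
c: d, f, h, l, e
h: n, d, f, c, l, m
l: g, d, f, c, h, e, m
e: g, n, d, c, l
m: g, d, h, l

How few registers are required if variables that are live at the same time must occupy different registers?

d, f, c, h, l are mutually in conflict, so at least 5 registers are needed.
5 registers suffice: register 1 → {n, l}; register 2 → {h, e}; register 3 → {g, d}; register 4 → {c, m}; register 5 → {f}. Every pair that conflicts lands in different registers.

5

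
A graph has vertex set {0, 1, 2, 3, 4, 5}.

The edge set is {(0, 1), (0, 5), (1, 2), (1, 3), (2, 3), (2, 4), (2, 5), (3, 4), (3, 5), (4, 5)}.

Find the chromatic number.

4

2, 3, 4, 5 are mutually adjacent (a clique of size 4), so at least 4 colors are needed.
4 colors suffice: color a → {0, 2}; color b → {3}; color c → {1, 5}; color d → {4}. Every edge joins two different colors.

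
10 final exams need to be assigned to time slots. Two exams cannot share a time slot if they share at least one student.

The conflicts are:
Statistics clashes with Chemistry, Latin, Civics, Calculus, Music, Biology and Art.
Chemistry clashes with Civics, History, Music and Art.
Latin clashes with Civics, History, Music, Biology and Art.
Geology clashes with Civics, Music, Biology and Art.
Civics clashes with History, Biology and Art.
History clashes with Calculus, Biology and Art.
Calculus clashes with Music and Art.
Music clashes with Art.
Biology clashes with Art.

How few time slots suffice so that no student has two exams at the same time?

5

Latin, Civics, History, Biology, Art pairwise conflict, so at least 5 time slots are needed.
5 time slots suffice: time slot 1 → {Art}; time slot 2 → {Statistics, Geology, History}; time slot 3 → {Civics, Music}; time slot 4 → {Chemistry, Latin, Calculus}; time slot 5 → {Biology}. No two conflicting exams share a time slot.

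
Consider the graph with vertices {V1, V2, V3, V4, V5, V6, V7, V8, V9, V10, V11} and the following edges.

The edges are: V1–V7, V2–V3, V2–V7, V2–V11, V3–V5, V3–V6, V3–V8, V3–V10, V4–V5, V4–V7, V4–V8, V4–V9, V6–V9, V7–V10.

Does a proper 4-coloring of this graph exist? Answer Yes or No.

The chromatic number is 3. The cycle V4-V9-V6-V3-V5-V4 has odd length 5, so it cannot be 2-colored; at least 3 colors are needed.
3 colors suffice: color R → {V1, V3, V4, V11}; color B → {V5, V6, V7, V8}; color G → {V2, V9, V10}.
Since 4 ≥ 3, a proper 4-coloring certainly exists.

Yes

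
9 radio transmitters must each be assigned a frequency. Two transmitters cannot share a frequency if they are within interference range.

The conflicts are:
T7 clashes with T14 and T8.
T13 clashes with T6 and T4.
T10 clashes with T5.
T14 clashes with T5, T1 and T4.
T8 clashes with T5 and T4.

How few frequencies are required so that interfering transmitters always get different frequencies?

T10 and T5 conflict, so at least 2 frequencies are needed.
2 frequencies suffice: frequency 1 → {T13, T10, T14, T8}; frequency 2 → {T7, T6, T5, T1, T4}. No two conflicting transmitters share a frequency.

2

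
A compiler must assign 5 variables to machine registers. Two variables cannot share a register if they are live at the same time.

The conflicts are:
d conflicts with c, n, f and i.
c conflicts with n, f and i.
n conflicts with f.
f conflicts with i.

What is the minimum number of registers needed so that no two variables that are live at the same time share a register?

4

d, c, f, i all conflict with each other, so at least 4 registers are needed.
A valid assignment using 4 registers: d=1, c=2, n=4, f=3, i=4. No two conflicting variables share a register.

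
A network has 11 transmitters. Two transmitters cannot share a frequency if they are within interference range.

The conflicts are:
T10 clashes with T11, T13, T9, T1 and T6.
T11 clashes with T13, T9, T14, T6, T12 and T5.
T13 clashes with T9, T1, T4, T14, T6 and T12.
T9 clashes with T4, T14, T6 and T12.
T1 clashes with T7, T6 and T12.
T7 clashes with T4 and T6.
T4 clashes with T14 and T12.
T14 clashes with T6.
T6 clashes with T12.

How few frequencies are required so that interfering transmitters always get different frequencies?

T11, T13, T9, T6, T12 are mutually in conflict, so at least 5 frequencies are needed.
Using 5 frequencies: T10=5, T11=3, T13=2, T9=4, T1=3, T7=2, T4=1, T14=5, T6=1, T12=5, T5=1. Each listed conflict is separated.

5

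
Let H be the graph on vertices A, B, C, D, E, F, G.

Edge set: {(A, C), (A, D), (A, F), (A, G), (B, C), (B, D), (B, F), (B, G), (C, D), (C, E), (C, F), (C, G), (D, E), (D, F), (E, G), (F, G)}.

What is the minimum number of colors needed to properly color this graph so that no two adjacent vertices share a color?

B, C, F, G are pairwise adjacent (a clique of size 4), so at least 4 colors are needed.
A valid assignment using 4 colors: A=4, B=4, C=1, D=2, E=3, F=3, G=2. No two adjacent vertices share a color.

4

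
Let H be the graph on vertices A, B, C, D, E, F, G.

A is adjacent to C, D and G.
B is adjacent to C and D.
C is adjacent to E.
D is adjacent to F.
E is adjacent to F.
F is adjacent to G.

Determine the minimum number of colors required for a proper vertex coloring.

3

The cycle E-C-B-D-F-E has odd length 5, so it cannot be 2-colored; at least 3 colors are needed.
A valid assignment using 3 colors: A=2, B=2, C=1, D=3, E=2, F=1, G=3. Every edge joins two different colors.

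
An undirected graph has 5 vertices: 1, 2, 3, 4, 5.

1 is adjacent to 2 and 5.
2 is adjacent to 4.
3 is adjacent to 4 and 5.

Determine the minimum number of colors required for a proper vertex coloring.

3

The cycle 2-4-3-5-1-2 has odd length 5, so it cannot be 2-colored; at least 3 colors are needed.
3 colors suffice: color a → {2, 3}; color b → {1, 4}; color c → {5}. Every edge joins two different colors.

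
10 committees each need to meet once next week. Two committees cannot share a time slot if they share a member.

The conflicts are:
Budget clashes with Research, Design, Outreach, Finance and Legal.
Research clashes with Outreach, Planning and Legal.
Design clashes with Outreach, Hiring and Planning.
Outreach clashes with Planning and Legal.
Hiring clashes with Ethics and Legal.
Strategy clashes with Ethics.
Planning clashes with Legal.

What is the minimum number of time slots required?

Budget, Research, Outreach, Legal all conflict with each other, so at least 4 time slots are needed.
4 time slots suffice: Budget=1, Research=4, Design=2, Outreach=3, Finance=2, Hiring=1, Strategy=1, Planning=1, Ethics=2, Legal=2. Each listed conflict is separated.

4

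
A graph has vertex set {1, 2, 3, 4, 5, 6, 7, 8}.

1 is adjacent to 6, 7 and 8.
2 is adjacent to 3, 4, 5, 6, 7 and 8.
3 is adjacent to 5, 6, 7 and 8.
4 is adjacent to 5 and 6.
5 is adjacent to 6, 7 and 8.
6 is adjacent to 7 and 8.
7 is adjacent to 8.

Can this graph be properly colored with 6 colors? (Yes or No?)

The chromatic number is 6. 2, 3, 5, 6, 7, 8 are pairwise adjacent (a clique of size 6), so at least 6 colors are needed.
6 colors suffice: color a → {6}; color b → {1, 5}; color c → {4, 8}; color d → {7}; color e → {2}; color f → {3}.
That is already a proper 6-coloring.

Yes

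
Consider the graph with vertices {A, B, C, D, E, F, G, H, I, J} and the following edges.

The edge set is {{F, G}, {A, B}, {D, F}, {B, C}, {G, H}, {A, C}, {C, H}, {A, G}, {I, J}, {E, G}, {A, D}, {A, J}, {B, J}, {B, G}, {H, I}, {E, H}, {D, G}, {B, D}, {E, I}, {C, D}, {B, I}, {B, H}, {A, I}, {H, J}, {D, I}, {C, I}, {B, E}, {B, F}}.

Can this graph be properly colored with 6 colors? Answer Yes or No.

The chromatic number is 5. A, B, C, D, I are pairwise adjacent (a clique of size 5), so at least 5 colors are needed.
5 colors suffice: color 1 → {B}; color 2 → {G, I}; color 3 → {D, H}; color 4 → {A, E, F}; color 5 → {C, J}.
Since 6 ≥ 5, a proper 6-coloring certainly exists.

Yes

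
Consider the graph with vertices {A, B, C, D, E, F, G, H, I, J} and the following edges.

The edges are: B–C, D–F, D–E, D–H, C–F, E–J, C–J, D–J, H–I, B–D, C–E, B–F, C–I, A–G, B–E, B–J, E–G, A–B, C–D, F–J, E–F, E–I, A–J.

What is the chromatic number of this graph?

6

B, C, D, E, F, J form a clique, so at least 6 colors are needed.
6 colors suffice: A=1, B=4, C=2, D=3, E=1, F=6, G=2, H=1, I=3, J=5. Every edge joins two different colors.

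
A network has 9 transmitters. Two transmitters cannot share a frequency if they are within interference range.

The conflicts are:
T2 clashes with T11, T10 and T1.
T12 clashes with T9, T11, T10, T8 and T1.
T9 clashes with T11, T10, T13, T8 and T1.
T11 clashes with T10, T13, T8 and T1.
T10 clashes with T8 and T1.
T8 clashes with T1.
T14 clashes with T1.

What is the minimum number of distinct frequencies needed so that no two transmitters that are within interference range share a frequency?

T12, T9, T11, T10, T8, T1 pairwise conflict, so at least 6 frequencies are needed.
A valid assignment using 6 frequencies: T2=4, T12=6, T9=4, T11=2, T10=3, T13=1, T8=5, T14=2, T1=1. Each listed conflict is separated.

6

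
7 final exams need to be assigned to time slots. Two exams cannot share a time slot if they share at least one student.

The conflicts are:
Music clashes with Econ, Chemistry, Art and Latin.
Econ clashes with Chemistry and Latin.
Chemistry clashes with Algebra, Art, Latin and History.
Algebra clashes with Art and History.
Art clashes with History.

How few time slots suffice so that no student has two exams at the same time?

Chemistry, Algebra, Art, History are mutually in conflict, so at least 4 time slots are needed.
Using 4 time slots: Music=2, Econ=3, Chemistry=1, Algebra=2, Art=3, Latin=4, History=4. Each listed conflict is separated.

4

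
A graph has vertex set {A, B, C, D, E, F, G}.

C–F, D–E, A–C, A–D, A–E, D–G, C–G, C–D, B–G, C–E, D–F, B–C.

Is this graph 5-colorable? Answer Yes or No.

Yes

The chromatic number is 4. A, C, D, E are mutually adjacent (a clique of size 4), so at least 4 colors are needed.
A valid assignment using 4 colors: A=3, B=2, C=1, D=2, E=4, F=3, G=3.
Since 5 ≥ 4, a proper 5-coloring certainly exists.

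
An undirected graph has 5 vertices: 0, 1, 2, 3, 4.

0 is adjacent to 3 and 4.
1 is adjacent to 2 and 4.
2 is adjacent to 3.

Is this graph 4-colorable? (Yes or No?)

Yes

The chromatic number is 3. The cycle 2-3-0-4-1-2 has odd length 5, so it cannot be 2-colored; at least 3 colors are needed.
3 colors suffice: color a → {0, 2}; color b → {3, 4}; color c → {1}.
Since 4 ≥ 3, a proper 4-coloring certainly exists.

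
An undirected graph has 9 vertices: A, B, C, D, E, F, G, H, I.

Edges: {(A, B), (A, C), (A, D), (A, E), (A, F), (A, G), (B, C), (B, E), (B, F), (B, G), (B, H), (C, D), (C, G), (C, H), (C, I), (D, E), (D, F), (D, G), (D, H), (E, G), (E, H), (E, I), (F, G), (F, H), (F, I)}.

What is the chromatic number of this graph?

4

A, C, D, G are mutually adjacent (a clique of size 4), so at least 4 colors are needed.
4 colors suffice: color red → {G, H, I}; color blue → {B, D}; color green → {C, E, F}; color yellow → {A}. No two adjacent vertices share a color.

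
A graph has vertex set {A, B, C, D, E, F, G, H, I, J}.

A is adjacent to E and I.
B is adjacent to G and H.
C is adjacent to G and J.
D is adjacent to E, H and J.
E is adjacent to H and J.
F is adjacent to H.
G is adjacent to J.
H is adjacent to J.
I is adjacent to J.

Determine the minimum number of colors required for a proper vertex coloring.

D, E, H, J form a clique, so at least 4 colors are needed.
One proper 4-coloring: A=red, B=red, C=green, D=yellow, E=green, F=red, G=blue, H=blue, I=blue, J=red. Every edge joins two different colors.

4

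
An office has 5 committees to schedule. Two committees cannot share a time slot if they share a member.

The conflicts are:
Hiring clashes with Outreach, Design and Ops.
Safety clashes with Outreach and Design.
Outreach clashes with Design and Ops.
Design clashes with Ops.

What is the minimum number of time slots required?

4

Hiring, Outreach, Design, Ops pairwise conflict, so at least 4 time slots are needed.
4 time slots suffice: Hiring=4, Safety=3, Outreach=2, Design=1, Ops=3. No two conflicting committees share a time slot.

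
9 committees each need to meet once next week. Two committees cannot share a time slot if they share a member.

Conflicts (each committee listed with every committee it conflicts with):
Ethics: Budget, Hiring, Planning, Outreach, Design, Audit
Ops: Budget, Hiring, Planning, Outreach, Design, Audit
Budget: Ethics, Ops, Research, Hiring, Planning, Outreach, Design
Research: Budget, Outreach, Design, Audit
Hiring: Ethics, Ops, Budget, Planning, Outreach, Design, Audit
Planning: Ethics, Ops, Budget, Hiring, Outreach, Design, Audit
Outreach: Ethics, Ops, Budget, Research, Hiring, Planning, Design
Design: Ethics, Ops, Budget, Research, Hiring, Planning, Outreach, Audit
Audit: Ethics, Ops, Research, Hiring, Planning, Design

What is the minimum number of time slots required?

Ops, Budget, Hiring, Planning, Outreach, Design are mutually in conflict, so at least 6 time slots are needed.
Using 6 time slots: Ethics=6, Ops=6, Budget=2, Research=4, Hiring=4, Planning=5, Outreach=3, Design=1, Audit=2. No two conflicting committees share a time slot.

6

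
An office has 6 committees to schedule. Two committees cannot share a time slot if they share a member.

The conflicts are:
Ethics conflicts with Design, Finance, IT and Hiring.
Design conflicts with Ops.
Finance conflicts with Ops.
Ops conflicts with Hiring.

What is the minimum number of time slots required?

Ethics and IT conflict, so at least 2 time slots are needed.
2 time slots suffice: Ethics=1, Design=2, Finance=2, IT=2, Ops=1, Hiring=2. Every pair that conflicts lands in different time slots.

2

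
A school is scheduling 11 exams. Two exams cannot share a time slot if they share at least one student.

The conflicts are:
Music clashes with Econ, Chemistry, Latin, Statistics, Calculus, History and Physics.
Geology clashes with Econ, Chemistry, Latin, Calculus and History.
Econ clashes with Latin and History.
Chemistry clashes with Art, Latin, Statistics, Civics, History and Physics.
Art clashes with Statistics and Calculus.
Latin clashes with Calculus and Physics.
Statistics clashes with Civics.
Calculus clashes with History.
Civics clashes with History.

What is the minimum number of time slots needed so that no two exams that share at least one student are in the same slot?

Music, Chemistry, Latin, Physics all conflict with each other, so at least 4 time slots are needed.
4 time slots suffice: time slot 1 → {Econ, Chemistry, Calculus}; time slot 2 → {Music, Geology, Art, Civics}; time slot 3 → {Latin, Statistics, History}; time slot 4 → {Physics}. No two conflicting exams share a time slot.

4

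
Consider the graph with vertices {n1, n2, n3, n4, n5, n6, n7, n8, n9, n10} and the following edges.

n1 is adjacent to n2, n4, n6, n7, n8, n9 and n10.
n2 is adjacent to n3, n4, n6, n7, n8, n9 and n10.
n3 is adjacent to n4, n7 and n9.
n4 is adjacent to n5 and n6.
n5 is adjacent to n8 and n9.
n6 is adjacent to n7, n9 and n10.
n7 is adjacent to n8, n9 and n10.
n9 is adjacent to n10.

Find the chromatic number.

6

n1, n2, n6, n7, n9, n10 form a clique, so at least 6 colors are needed.
6 colors suffice: color 1 → {n2, n5}; color 2 → {n1, n3}; color 3 → {n4, n8, n9}; color 4 → {n7}; color 5 → {n6}; color 6 → {n10}. No two adjacent vertices share a color.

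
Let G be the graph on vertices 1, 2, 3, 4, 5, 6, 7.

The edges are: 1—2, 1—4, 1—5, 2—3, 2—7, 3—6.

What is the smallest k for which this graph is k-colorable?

1 and 4 are adjacent, so at least 2 colors are needed.
2 colors suffice: color red → {1, 3, 7}; color blue → {2, 4, 5, 6}. Each edge has distinct colors on its endpoints.

2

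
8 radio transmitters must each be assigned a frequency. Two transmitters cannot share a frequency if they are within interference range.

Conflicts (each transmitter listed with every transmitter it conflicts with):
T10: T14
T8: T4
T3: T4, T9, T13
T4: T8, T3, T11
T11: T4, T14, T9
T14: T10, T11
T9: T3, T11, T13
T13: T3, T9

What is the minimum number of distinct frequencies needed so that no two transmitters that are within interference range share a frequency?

3

T3, T9, T13 are mutually in conflict, so at least 3 frequencies are needed.
3 frequencies suffice: frequency 1 → {T4, T14, T9}; frequency 2 → {T10, T8, T3, T11}; frequency 3 → {T13}. Each listed conflict is separated.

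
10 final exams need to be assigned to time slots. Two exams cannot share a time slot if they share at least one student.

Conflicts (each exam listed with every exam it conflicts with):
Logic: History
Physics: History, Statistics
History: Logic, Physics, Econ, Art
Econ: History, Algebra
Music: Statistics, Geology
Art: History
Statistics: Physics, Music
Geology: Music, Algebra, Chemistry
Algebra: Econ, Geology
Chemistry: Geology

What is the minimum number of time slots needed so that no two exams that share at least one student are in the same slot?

3

The cycle History-Econ-Algebra-Geology-Music-Statistics-Physics-History has odd length 7, so it cannot be 2-colored; at least 3 time slots are needed.
3 time slots suffice: time slot 1 → {History, Statistics, Geology}; time slot 2 → {Logic, Physics, Music, Art, Algebra, Chemistry}; time slot 3 → {Econ}. No two conflicting exams share a time slot.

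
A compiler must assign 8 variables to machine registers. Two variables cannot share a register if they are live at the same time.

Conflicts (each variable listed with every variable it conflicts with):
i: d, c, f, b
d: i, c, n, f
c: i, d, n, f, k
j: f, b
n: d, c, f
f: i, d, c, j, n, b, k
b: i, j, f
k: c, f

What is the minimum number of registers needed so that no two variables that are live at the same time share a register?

4

i, d, c, f are mutually in conflict, so at least 4 registers are needed.
4 registers suffice: register 1 → {f}; register 2 → {c, b}; register 3 → {d, j, k}; register 4 → {i, n}. Every pair that conflicts lands in different registers.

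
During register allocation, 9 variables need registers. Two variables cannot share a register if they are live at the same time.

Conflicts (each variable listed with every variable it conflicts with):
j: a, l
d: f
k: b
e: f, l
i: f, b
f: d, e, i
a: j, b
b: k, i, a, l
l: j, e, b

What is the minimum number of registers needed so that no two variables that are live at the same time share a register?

3

The cycle f-i-b-l-e-f has odd length 5, so it cannot be 2-colored; at least 3 registers are needed.
3 registers suffice: j=1, d=2, k=2, e=3, i=2, f=1, a=2, b=1, l=2. Each listed conflict is separated.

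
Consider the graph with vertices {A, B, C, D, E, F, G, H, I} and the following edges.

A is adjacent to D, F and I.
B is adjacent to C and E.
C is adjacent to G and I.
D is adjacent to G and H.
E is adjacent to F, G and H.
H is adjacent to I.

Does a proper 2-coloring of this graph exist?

The cycle H-D-G-C-I-H has odd length 5, so it cannot be 2-colored; at least 3 colors are needed.
So 2 colors are not enough.

No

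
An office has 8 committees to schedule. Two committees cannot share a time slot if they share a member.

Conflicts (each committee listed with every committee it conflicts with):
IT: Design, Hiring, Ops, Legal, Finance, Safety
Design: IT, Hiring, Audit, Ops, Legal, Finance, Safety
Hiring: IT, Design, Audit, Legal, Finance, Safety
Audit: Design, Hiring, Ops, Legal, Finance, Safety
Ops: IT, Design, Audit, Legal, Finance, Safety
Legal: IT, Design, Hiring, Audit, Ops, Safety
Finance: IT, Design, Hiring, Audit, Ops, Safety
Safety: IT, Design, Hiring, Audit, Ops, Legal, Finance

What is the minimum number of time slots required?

Design, Hiring, Audit, Legal, Safety are mutually in conflict, so at least 5 time slots are needed.
Using 5 time slots: IT=4, Design=1, Hiring=5, Audit=4, Ops=5, Legal=3, Finance=3, Safety=2. Every pair that conflicts lands in different time slots.

5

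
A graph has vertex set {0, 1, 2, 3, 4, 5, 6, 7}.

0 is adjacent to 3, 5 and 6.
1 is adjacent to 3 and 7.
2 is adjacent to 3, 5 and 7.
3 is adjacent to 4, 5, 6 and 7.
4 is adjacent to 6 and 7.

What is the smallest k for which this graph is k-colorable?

3

0, 3, 5 form a triangle, so at least 3 colors are needed.
3 colors suffice: color red → {3}; color blue → {5, 6, 7}; color green → {0, 1, 2, 4}. No two adjacent vertices share a color.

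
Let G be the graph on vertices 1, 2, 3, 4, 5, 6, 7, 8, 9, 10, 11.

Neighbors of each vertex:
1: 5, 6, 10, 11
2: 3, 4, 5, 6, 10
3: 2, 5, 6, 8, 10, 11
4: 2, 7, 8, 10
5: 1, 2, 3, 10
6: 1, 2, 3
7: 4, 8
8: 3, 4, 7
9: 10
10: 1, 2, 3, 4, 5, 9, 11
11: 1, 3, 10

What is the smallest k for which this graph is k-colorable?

2, 3, 5, 10 are pairwise adjacent (a clique of size 4), so at least 4 colors are needed.
4 colors suffice: 1=blue, 2=green, 3=blue, 4=blue, 5=yellow, 6=red, 7=green, 8=red, 9=blue, 10=red, 11=green. No two adjacent vertices share a color.

4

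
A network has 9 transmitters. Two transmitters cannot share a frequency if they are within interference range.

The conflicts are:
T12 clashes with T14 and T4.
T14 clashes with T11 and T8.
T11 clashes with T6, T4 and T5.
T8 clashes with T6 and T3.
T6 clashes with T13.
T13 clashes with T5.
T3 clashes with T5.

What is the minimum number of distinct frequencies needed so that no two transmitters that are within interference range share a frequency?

3

The cycle T3-T8-T14-T11-T5-T3 has odd length 5, so it cannot be 2-colored; at least 3 frequencies are needed.
3 frequencies suffice: T12=1, T14=2, T11=1, T8=1, T6=2, T4=2, T13=1, T3=3, T5=2. Each listed conflict is separated.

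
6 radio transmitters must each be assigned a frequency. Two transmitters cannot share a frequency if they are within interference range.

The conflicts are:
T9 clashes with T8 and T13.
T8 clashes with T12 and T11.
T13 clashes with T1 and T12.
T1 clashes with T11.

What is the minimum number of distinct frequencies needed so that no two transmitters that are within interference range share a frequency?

3

The cycle T1-T13-T9-T8-T11-T1 has odd length 5, so it cannot be 2-colored; at least 3 frequencies are needed.
3 frequencies suffice: frequency 1 → {T8, T13}; frequency 2 → {T9, T12, T11}; frequency 3 → {T1}. No two conflicting transmitters share a frequency.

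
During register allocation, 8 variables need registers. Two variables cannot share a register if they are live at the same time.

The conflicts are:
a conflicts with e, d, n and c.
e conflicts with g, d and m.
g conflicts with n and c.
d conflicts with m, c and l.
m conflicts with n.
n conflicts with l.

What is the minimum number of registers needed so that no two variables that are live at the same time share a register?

e, d, m all conflict with each other, so at least 3 registers are needed.
3 registers suffice: register 1 → {d, n}; register 2 → {a, g, m, l}; register 3 → {e, c}. No two conflicting variables share a register.

3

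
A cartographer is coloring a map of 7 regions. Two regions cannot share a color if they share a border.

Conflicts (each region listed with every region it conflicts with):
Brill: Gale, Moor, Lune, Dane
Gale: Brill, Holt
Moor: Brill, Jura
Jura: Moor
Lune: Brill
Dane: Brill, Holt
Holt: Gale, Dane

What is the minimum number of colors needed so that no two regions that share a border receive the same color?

Brill and Moor conflict, so at least 2 colors are needed.
2 colors suffice: color 1 → {Brill, Jura, Holt}; color 2 → {Gale, Moor, Lune, Dane}. Every pair that conflicts lands in different colors.

2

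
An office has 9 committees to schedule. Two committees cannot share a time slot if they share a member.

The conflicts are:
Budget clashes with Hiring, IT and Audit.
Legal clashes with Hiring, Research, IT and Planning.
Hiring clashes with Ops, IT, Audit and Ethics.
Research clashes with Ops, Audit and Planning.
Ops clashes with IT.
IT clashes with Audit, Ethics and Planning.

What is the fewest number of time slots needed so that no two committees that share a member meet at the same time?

Budget, Hiring, IT, Audit pairwise conflict, so at least 4 time slots are needed.
4 time slots suffice: time slot 1 → {Research, IT}; time slot 2 → {Hiring, Planning}; time slot 3 → {Legal, Ops, Audit, Ethics}; time slot 4 → {Budget}. Every pair that conflicts lands in different time slots.

4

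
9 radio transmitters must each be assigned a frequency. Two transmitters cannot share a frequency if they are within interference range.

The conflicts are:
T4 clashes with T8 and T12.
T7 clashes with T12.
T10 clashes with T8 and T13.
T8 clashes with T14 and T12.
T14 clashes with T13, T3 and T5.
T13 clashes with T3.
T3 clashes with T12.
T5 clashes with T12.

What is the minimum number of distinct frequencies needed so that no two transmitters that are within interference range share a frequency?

T4, T8, T12 pairwise conflict, so at least 3 frequencies are needed.
A valid assignment using 3 frequencies: T4=3, T7=2, T10=1, T8=2, T14=1, T13=3, T3=2, T5=2, T12=1. Each listed conflict is separated.

3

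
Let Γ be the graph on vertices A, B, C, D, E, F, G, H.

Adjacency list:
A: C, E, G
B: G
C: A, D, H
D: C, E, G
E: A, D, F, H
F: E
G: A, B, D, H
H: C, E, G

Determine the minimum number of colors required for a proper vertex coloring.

2

G and H are adjacent, so at least 2 colors are needed.
2 colors suffice: color 1 → {C, E, G}; color 2 → {A, B, D, F, H}. No two adjacent vertices share a color.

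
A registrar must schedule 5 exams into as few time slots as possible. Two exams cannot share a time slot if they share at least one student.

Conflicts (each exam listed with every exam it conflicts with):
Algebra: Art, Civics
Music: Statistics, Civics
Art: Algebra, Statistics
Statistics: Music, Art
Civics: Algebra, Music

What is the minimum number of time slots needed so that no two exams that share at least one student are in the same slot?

The cycle Statistics-Art-Algebra-Civics-Music-Statistics has odd length 5, so it cannot be 2-colored; at least 3 time slots are needed.
Using 3 time slots: Algebra=1, Music=1, Art=2, Statistics=3, Civics=2. Every pair that conflicts lands in different time slots.

3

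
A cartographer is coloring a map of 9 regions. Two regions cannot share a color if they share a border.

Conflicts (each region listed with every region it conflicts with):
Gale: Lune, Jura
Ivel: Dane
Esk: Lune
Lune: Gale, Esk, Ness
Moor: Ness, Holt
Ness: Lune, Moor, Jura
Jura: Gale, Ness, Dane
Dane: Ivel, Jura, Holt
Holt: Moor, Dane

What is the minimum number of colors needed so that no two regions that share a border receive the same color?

3

The cycle Dane-Jura-Ness-Moor-Holt-Dane has odd length 5, so it cannot be 2-colored; at least 3 colors are needed.
One proper 3-coloring: Gale=1, Ivel=2, Esk=1, Lune=2, Moor=3, Ness=1, Jura=2, Dane=1, Holt=2. Every pair that conflicts lands in different colors.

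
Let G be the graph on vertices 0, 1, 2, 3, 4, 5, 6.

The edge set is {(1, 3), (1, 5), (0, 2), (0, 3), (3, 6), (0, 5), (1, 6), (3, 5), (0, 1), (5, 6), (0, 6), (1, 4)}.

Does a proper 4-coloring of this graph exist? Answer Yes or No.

No

0, 1, 3, 5, 6 are pairwise adjacent (a clique of size 5), so at least 5 colors are needed.
So 4 colors are not enough.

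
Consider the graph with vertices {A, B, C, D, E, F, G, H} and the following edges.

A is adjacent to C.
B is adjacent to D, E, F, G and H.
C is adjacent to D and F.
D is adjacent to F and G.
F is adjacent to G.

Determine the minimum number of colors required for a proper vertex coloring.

4

B, D, F, G form a clique, so at least 4 colors are needed.
A valid assignment using 4 colors: A=2, B=1, C=1, D=3, E=2, F=2, G=4, H=2. Each edge has distinct colors on its endpoints.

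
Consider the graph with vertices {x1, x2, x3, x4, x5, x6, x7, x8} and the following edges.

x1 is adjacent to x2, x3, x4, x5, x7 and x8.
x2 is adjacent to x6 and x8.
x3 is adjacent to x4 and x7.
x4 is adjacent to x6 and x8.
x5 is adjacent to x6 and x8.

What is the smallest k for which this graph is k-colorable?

3

x1, x3, x4 form a triangle, so at least 3 colors are needed.
3 colors suffice: x1=1, x2=2, x3=3, x4=2, x5=2, x6=1, x7=2, x8=3. Each edge has distinct colors on its endpoints.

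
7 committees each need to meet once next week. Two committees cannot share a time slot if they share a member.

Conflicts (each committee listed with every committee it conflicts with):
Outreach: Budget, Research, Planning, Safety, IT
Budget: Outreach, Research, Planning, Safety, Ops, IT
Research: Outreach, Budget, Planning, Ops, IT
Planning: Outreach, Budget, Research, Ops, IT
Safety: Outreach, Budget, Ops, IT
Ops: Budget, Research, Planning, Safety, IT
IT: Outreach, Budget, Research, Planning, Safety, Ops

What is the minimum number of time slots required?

Budget, Research, Planning, Ops, IT pairwise conflict, so at least 5 time slots are needed.
5 time slots suffice: time slot 1 → {IT}; time slot 2 → {Budget}; time slot 3 → {Planning, Safety}; time slot 4 → {Outreach, Ops}; time slot 5 → {Research}. No two conflicting committees share a time slot.

5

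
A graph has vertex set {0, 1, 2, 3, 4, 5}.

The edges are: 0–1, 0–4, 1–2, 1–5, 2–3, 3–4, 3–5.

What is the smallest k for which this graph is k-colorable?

3

The cycle 4-3-5-1-0-4 has odd length 5, so it cannot be 2-colored; at least 3 colors are needed.
3 colors suffice: 0=b, 1=a, 2=b, 3=a, 4=c, 5=b. Each edge has distinct colors on its endpoints.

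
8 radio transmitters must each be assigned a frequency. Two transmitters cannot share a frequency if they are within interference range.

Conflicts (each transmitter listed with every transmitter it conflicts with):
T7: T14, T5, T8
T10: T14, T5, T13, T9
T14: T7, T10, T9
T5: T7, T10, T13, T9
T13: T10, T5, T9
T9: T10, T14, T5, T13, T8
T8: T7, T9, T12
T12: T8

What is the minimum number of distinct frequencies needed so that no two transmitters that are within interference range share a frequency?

T10, T5, T13, T9 all conflict with each other, so at least 4 frequencies are needed.
A valid assignment using 4 frequencies: T7=1, T10=3, T14=2, T5=2, T13=4, T9=1, T8=2, T12=1. Each listed conflict is separated.

4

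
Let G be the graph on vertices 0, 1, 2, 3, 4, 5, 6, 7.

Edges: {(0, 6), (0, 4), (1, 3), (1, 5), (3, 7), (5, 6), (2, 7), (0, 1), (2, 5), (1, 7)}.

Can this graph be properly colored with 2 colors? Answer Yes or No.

1, 3, 7 are pairwise adjacent, so at least 3 colors are needed.
So 2 colors are not enough.

No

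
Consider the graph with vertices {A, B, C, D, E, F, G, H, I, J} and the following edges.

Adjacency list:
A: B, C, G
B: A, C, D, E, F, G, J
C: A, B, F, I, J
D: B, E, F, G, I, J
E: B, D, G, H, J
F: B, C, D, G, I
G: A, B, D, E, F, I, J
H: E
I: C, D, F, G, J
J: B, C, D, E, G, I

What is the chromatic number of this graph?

B, D, E, G, J form a clique, so at least 5 colors are needed.
5 colors suffice: color 1 → {C, G, H}; color 2 → {B, I}; color 3 → {A, D}; color 4 → {F, J}; color 5 → {E}. Each edge has distinct colors on its endpoints.

5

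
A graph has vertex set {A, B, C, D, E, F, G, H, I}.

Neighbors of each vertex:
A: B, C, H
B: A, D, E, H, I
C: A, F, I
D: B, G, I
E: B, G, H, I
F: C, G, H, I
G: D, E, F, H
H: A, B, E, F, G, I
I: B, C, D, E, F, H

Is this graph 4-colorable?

The chromatic number is 4. B, E, H, I are pairwise adjacent (a clique of size 4), so at least 4 colors are needed.
One proper 4-coloring: A=1, B=3, C=2, D=2, E=4, F=3, G=1, H=2, I=1.
That is already a proper 4-coloring.

Yes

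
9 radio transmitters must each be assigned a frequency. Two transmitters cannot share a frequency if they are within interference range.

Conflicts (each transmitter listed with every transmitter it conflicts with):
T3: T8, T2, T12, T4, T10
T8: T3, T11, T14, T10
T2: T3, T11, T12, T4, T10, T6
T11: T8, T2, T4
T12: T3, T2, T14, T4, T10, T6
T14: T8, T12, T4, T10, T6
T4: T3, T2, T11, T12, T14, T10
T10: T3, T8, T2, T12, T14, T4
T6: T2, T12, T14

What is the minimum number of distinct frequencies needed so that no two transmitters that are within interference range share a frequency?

5

T3, T2, T12, T4, T10 all conflict with each other, so at least 5 frequencies are needed.
5 frequencies suffice: frequency 1 → {T2, T14}; frequency 2 → {T8, T4, T6}; frequency 3 → {T11, T12}; frequency 4 → {T10}; frequency 5 → {T3}. No two conflicting transmitters share a frequency.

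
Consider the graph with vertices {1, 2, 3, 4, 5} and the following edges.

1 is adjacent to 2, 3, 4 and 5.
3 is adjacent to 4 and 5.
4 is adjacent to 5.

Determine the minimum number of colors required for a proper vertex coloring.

4

1, 3, 4, 5 are pairwise adjacent (a clique of size 4), so at least 4 colors are needed.
4 colors suffice: color a → {1}; color b → {2, 5}; color c → {4}; color d → {3}. Every edge joins two different colors.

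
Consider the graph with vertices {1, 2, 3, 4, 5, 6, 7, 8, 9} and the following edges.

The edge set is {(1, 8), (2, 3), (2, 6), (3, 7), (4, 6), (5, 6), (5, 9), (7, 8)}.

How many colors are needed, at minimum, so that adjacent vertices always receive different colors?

2

1 and 8 are adjacent, so at least 2 colors are needed.
One proper 2-coloring: 1=blue, 2=blue, 3=red, 4=blue, 5=blue, 6=red, 7=blue, 8=red, 9=red. Every edge joins two different colors.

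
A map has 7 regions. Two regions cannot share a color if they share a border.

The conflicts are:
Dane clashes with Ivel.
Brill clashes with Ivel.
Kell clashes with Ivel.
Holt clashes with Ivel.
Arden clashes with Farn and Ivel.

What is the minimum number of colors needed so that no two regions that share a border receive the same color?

Arden and Farn conflict, so at least 2 colors are needed.
2 colors suffice: color 1 → {Farn, Ivel}; color 2 → {Dane, Brill, Kell, Holt, Arden}. Each listed conflict is separated.

2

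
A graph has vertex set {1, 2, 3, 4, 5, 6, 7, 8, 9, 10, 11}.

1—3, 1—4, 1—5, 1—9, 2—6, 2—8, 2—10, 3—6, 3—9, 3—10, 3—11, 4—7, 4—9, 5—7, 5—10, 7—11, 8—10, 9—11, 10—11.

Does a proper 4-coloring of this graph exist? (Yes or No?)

Yes

The chromatic number is 3. 1, 3, 9 are pairwise adjacent, so at least 3 colors are needed.
3 colors suffice: color red → {2, 3, 4, 5}; color blue → {6, 7, 9, 10}; color green → {1, 8, 11}.
Since 4 ≥ 3, a proper 4-coloring certainly exists.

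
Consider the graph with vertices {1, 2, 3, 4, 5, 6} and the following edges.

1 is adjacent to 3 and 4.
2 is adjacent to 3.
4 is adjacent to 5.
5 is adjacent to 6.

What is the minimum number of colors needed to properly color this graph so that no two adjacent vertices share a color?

2

1 and 4 are adjacent, so at least 2 colors are needed.
2 colors suffice: color red → {3, 4, 6}; color blue → {1, 2, 5}. Every edge joins two different colors.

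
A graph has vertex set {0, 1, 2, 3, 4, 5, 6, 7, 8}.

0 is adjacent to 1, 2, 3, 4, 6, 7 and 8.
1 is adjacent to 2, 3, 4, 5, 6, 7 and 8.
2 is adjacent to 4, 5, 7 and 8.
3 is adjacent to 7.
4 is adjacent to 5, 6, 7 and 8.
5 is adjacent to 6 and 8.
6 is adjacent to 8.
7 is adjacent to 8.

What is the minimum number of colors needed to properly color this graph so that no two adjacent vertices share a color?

0, 1, 2, 4, 7, 8 form a clique, so at least 6 colors are needed.
A valid assignment using 6 colors: 0=c, 1=a, 2=e, 3=b, 4=b, 5=c, 6=e, 7=f, 8=d. No two adjacent vertices share a color.

6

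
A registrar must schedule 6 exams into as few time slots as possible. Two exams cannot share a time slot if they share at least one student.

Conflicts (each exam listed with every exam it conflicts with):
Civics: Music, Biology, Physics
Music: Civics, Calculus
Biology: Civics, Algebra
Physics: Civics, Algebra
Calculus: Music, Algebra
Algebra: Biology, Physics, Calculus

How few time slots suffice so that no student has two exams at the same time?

3

The cycle Civics-Music-Calculus-Algebra-Physics-Civics has odd length 5, so it cannot be 2-colored; at least 3 time slots are needed.
A valid assignment using 3 time slots: Civics=1, Music=3, Biology=2, Physics=2, Calculus=2, Algebra=1. Every pair that conflicts lands in different time slots.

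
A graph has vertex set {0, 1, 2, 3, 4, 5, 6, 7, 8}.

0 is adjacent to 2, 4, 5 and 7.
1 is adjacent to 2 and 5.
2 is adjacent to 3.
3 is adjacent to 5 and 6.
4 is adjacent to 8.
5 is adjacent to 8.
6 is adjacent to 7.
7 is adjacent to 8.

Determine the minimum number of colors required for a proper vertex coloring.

3

The cycle 0-2-3-6-7-0 has odd length 5, so it cannot be 2-colored; at least 3 colors are needed.
3 colors suffice: color red → {2, 4, 5, 7}; color blue → {0, 1, 3, 8}; color green → {6}. Each edge has distinct colors on its endpoints.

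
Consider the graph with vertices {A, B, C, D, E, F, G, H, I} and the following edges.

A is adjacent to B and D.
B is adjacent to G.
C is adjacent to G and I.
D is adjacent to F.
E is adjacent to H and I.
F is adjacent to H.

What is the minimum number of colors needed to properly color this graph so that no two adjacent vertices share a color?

3

The cycle I-E-H-F-D-A-B-G-C-I has odd length 9, so it cannot be 2-colored; at least 3 colors are needed.
3 colors suffice: color 1 → {B, D, H, I}; color 2 → {A, E, F, G}; color 3 → {C}. Each edge has distinct colors on its endpoints.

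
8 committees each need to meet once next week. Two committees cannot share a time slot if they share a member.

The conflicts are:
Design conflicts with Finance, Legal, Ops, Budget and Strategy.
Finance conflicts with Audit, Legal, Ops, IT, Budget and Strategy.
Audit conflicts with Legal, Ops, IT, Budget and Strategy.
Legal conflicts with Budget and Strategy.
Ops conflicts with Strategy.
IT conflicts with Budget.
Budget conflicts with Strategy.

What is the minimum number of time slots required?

5

Design, Finance, Legal, Budget, Strategy are mutually in conflict, so at least 5 time slots are needed.
Using 5 time slots: Design=2, Finance=1, Audit=2, Legal=5, Ops=4, IT=3, Budget=4, Strategy=3. Each listed conflict is separated.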